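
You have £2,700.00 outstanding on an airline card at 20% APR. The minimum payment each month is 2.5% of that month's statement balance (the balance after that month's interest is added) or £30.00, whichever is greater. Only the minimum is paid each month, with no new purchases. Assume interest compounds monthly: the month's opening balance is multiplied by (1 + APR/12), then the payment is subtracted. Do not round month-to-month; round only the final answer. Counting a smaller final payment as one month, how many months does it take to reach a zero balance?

Monthly rate r = 20%/12 = 1.66667% = 0.0166667.
While 2.5% of the post-interest balance exceeds £30.00, each month B ← (B·(1+r))·(1 − 0.025), i.e. B shrinks by the factor (1+r)·0.975 = 0.99125.
This holds for months 1–95. Entering month 96 the balance is £1,171.57; 2.5% of the post-interest balance is now below £30.00, so the flat £30.00 minimum applies from here.
From month 96 a fixed £30.00 at rate r clears £1,171.57 in 64 more payments. Total: 95 + 64 = 159 months.

159 months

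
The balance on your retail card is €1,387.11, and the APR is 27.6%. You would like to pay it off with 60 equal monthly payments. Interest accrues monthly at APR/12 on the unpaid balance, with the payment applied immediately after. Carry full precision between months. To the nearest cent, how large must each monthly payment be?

€42.85

Monthly rate r = 27.6%/12 = 2.3% = 0.023.
Level-payment amortization: P = B₀·r / (1 − (1+r)^(−n)) = 1387.11·0.023 / (1 − 1.023^(−60)).
Denominator 1 − (1+r)^(−60) = 0.744458184.
P = 31.9035 / 0.744458184 ≈ 42.85.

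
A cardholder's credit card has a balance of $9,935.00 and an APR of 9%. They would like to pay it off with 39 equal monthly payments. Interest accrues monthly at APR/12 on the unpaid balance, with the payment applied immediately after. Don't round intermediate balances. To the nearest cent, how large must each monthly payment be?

Monthly rate r = 9%/12 = 0.75% = 0.0075.
Level-payment amortization: P = B₀·r / (1 − (1+r)^(−n)) = 9935.00·0.0075 / (1 − 1.0075^(−39)).
Denominator 1 − (1+r)^(−39) = 0.252789679.
P = 74.5125 / 0.252789679 ≈ 294.76.

$294.76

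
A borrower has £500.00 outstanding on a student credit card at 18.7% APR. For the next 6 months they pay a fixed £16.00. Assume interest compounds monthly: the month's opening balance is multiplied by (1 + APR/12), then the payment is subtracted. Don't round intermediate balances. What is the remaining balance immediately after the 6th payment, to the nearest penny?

Monthly rate r = 18.7%/12 = 1.55833% = 0.0155833.
Each month: B ← B·(1+r) − £16.00.
Month 1: interest £7.79; balance after payment £491.79.
Month 2: interest £7.66; balance after payment £483.46.
Month 3: interest £7.53; balance after payment £474.99.
Month 4: interest £7.40; balance after payment £466.39.
Month 5: interest £7.27; balance after payment £457.66.
Month 6: interest £7.13; balance after payment £448.79.

£448.79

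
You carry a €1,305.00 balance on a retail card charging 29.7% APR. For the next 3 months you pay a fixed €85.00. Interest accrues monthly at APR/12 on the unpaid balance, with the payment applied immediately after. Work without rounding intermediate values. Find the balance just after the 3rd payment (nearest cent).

€1,142.95

Monthly rate r = 29.7%/12 = 2.475% = 0.02475.
Each month: B ← B·(1+r) − €85.00.
Month 1: interest €32.30; balance after payment €1,252.30.
Month 2: interest €30.99; balance after payment €1,198.29.
Month 3: interest €29.66; balance after payment €1,142.95.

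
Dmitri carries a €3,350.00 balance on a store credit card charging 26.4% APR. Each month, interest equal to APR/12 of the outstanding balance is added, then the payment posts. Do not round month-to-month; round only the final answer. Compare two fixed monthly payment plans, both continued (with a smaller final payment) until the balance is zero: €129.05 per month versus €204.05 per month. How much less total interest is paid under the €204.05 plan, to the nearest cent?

Monthly rate r = 26.4%/12 = 2.2% = 0.022.
At €129.05/mo: n = ⌈−ln(1 − rB₀/P)/ln(1+r)⌉ = 39 payments (last €116.28); total interest = total paid − €3,350.00 = €1,670.18.
At €204.05/mo: 21 payments (last €121.61); total interest €852.61.
Interest saved = €1,670.18 − €852.61 = €817.57.

€817.57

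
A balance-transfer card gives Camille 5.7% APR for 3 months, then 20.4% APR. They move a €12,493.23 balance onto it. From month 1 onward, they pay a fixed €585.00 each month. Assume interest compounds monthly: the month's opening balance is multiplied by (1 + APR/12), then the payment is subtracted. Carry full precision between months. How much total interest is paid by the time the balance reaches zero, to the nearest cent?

€2,494.32

Promo months 1–3 at r₀ = 5.7%/12 = 0.00475; months 4+ at r₁ = 20.4%/12 = 0.017.
After month 3: iterate B ← B·(1+r₀) − €585.00 for 3 months → €10,908.76.
Then at r₁ with €585.00/mo: n₂ = −ln(1 − r₁·B/P)/ln(1+r₁) ≈ 22.62 → 23 more payments.
Total paid = 25·€585.00 + €362.55 = €14,987.55; interest = €14,987.55 − €12,493.23 = €2,494.32.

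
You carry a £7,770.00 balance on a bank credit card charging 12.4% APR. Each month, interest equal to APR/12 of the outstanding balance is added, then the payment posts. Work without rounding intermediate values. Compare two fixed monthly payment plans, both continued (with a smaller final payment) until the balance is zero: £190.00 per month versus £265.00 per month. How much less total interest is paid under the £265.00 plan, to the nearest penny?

Monthly rate r = 12.4%/12 = 1.03333% = 0.0103333.
At £190.00/mo: n = ⌈−ln(1 − rB₀/P)/ln(1+r)⌉ = 54 payments (last £80.21); total interest = total paid − £7,770.00 = £2,380.21.
At £265.00/mo: 36 payments (last £29.31); total interest £1,534.31.
Interest saved = £2,380.21 − £1,534.31 = £845.90.

£845.90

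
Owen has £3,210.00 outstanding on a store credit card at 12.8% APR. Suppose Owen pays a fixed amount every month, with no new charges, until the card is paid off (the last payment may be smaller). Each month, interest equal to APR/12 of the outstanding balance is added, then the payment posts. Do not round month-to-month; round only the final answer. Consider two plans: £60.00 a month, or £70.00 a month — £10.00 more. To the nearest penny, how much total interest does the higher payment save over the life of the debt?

Monthly rate r = 12.8%/12 = 1.06667% = 0.0106667.
At £60.00/mo: n = ⌈−ln(1 − rB₀/P)/ln(1+r)⌉ = 80 payments (last £41.45); total interest = total paid − £3,210.00 = £1,571.45.
At £70.00/mo: 64 payments (last £21.35); total interest £1,221.35.
Interest saved = £1,571.45 − £1,221.35 = £350.10.

£350.10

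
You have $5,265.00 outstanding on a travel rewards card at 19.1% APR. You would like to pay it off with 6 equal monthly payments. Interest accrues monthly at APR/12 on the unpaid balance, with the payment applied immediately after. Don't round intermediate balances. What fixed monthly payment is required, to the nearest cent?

$927.03

Monthly rate r = 19.1%/12 = 1.59167% = 0.0159167.
Level-payment amortization: P = B₀·r / (1 − (1+r)^(−n)) = 5265.00·0.0159167 / (1 − 1.01592^(−6)).
Denominator 1 − (1+r)^(−6) = 0.0903978281.
P = 83.8013 / 0.0903978281 ≈ 927.03.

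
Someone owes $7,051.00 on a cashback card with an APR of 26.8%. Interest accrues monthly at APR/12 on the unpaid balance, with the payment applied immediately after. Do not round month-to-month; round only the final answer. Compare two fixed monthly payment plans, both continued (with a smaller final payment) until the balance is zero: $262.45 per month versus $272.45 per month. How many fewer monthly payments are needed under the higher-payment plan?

2 fewer payments

Monthly rate r = 26.8%/12 = 2.23333% = 0.0223333.
At $262.45/mo: n = ⌈−ln(1 − rB₀/P)/ln(1+r)⌉ = 42 payments (last $128.12); total interest = total paid − $7,051.00 = $3,837.57.
At $272.45/mo: 40 payments (last $16.21); total interest $3,590.76.
Payments saved = 42 − 40 = 2.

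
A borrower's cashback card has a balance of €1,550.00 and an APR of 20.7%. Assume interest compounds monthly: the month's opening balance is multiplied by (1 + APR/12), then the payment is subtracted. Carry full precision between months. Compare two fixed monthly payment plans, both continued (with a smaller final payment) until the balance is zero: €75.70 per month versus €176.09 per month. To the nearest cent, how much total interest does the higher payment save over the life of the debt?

Monthly rate r = 20.7%/12 = 1.725% = 0.01725.
At €75.70/mo: n = ⌈−ln(1 − rB₀/P)/ln(1+r)⌉ = 26 payments (last €36.24); total interest = total paid − €1,550.00 = €378.74.
At €176.09/mo: 10 payments (last €111.13); total interest €145.94.
Interest saved = €378.74 − €145.94 = €232.80.

€232.80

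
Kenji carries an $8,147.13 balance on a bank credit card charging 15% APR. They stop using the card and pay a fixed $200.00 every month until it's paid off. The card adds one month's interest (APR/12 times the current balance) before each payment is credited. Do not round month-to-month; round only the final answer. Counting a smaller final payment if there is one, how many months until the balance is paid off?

58 payments

Monthly rate r = 15%/12 = 1.25% = 0.0125.
Recurrence: B ← B·(1+r) − $200.00.
Month 1: interest $101.84; balance after payment $8,048.97.
Month 2: interest $100.61; balance after payment $7,949.58.
Closed form: n = −ln(1 − rB₀/P)/ln(1+r) = −ln(0.4908)/ln(1.0125) ≈ 57.292, so the balance reaches zero during payment 58.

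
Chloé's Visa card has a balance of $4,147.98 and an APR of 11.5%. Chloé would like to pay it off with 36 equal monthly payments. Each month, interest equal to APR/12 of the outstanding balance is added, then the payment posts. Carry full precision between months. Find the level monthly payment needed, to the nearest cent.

Monthly rate r = 11.5%/12 = 0.958333% = 0.00958333.
Level-payment amortization: P = B₀·r / (1 − (1+r)^(−n)) = 4147.98·0.00958333 / (1 − 1.00958^(−36)).
Denominator 1 − (1+r)^(−36) = 0.29061534.
P = 39.7515 / 0.29061534 ≈ 136.78.

$136.78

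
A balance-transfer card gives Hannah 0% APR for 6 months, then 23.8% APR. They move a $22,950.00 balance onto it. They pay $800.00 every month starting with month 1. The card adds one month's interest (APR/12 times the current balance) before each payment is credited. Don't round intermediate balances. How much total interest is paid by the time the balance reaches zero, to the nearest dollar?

$6,202

Promo months 1–6 at r₀ = 0%/12 = 0; months 7+ at r₁ = 23.8%/12 = 0.0198333.
After month 6 (no interest yet): B = $22,950.00 − 6·$800.00 = $18,150.00.
Then at r₁ with $800.00/mo: n₂ = −ln(1 − r₁·B/P)/ln(1+r₁) ≈ 30.44 → 31 more payments.
Total paid = 36·$800.00 + $352.41 = $29,152.41; interest = $29,152.41 − $22,950.00 = $6,202.41.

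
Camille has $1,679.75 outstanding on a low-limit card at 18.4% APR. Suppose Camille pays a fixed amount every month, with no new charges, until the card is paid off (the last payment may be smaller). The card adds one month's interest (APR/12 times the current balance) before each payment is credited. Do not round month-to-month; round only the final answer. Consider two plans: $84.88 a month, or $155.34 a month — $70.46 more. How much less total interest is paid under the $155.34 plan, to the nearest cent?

$166.39

Monthly rate r = 18.4%/12 = 1.53333% = 0.0153333.
At $84.88/mo: n = ⌈−ln(1 − rB₀/P)/ln(1+r)⌉ = 24 payments (last $64.90); total interest = total paid − $1,679.75 = $337.39.
At $155.34/mo: 12 payments (last $142.01); total interest $171.00.
Interest saved = $337.39 − $171.00 = $166.39.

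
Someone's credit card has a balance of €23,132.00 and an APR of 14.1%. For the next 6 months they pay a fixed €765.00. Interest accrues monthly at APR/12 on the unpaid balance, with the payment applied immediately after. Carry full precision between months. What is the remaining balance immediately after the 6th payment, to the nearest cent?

Monthly rate r = 14.1%/12 = 1.175% = 0.01175.
Each month: B ← B·(1+r) − €765.00.
Month 1: interest €271.80; balance after payment €22,638.80.
Month 2: interest €266.01; balance after payment €22,139.81.
Month 3: interest €260.14; balance after payment €21,634.95.
Month 4: interest €254.21; balance after payment €21,124.16.
Month 5: interest €248.21; balance after payment €20,607.37.
Month 6: interest €242.14; balance after payment €20,084.51.

€20,084.51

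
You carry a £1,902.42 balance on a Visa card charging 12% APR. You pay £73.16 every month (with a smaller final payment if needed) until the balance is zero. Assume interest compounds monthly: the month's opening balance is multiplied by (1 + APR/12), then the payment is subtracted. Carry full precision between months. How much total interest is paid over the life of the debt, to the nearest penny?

Monthly rate r = 12%/12 = 1% = 0.01.
Payoff takes n = ⌈−ln(1 − rB₀/P)/ln(1+r)⌉ = ⌈30.266⌉ = 31 payments; the last is £19.51.
Total paid = 30·£73.16 + £19.51 = £2,214.31.
Total interest = total paid − principal = £2,214.31 − £1,902.42 = £311.89.

£311.89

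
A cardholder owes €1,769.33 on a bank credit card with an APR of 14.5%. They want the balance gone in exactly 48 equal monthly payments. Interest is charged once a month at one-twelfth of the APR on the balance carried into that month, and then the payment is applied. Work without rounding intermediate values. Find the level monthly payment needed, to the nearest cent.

Monthly rate r = 14.5%/12 = 1.20833% = 0.0120833.
Level-payment amortization: P = B₀·r / (1 − (1+r)^(−n)) = 1769.33·0.0120833 / (1 − 1.01208^(−48)).
Denominator 1 − (1+r)^(−48) = 0.438151932.
P = 21.3794 / 0.438151932 ≈ 48.79.

€48.79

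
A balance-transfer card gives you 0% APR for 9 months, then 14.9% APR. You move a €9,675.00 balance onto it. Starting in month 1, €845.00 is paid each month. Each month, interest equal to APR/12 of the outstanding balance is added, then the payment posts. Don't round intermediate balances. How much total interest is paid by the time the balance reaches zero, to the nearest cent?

Promo months 1–9 at r₀ = 0%/12 = 0; months 10+ at r₁ = 14.9%/12 = 0.0124167.
After month 9 (no interest yet): B = €9,675.00 − 9·€845.00 = €2,070.00.
Then at r₁ with €845.00/mo: n₂ = −ln(1 − r₁·B/P)/ln(1+r₁) ≈ 2.50 → 3 more payments.
Total paid = 11·€845.00 + €426.46 = €9,721.46; interest = €9,721.46 − €9,675.00 = €46.46.

€46.46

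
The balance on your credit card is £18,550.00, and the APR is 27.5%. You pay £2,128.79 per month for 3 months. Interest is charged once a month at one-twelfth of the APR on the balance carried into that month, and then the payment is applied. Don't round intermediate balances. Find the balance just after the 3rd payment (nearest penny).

£13,320.92

Monthly rate r = 27.5%/12 = 2.29167% = 0.0229167.
Each month: B ← B·(1+r) − £2,128.79.
Month 1: interest £425.10; balance after payment £16,846.31.
Month 2: interest £386.06; balance after payment £15,103.59.
Month 3: interest £346.12; balance after payment £13,320.92.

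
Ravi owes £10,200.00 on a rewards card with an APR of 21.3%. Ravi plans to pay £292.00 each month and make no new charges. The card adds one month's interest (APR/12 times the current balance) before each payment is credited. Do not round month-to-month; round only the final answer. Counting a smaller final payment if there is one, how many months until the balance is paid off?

55 payments

Monthly rate r = 21.3%/12 = 1.775% = 0.01775.
Recurrence: B ← B·(1+r) − £292.00.
Month 1: interest £181.05; balance after payment £10,089.05.
Month 2: interest £179.08; balance after payment £9,976.13.
Closed form: n = −ln(1 − rB₀/P)/ln(1+r) = −ln(0.37997)/ln(1.01775) ≈ 54.999, so the balance reaches zero during payment 55.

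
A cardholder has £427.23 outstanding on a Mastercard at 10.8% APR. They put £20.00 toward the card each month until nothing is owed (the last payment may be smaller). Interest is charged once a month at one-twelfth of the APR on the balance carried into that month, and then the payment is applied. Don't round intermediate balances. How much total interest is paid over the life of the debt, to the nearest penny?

Monthly rate r = 10.8%/12 = 0.9% = 0.009.
Payoff takes n = ⌈−ln(1 − rB₀/P)/ln(1+r)⌉ = ⌈23.830⌉ = 24 payments; the last is £16.60.
Total paid = 23·£20.00 + £16.60 = £476.60.
Total interest = total paid − principal = £476.60 − £427.23 = £49.37.

£49.37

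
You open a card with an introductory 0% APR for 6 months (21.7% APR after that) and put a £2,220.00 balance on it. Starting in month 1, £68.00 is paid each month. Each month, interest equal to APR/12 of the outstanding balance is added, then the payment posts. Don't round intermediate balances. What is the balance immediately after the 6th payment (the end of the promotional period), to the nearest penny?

£1,812.00

Promo months 1–6 at r₀ = 0%/12 = 0; months 7+ at r₁ = 21.7%/12 = 0.0180833.
After month 6 (no interest yet): B = £2,220.00 − 6·£68.00 = £1,812.00.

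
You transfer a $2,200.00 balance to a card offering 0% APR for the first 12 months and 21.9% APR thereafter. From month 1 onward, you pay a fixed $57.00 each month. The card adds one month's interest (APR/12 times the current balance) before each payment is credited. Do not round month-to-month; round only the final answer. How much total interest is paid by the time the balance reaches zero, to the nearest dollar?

$578

Promo months 1–12 at r₀ = 0%/12 = 0; months 13+ at r₁ = 21.9%/12 = 0.01825.
After month 12 (no interest yet): B = $2,200.00 − 12·$57.00 = $1,516.00.
Then at r₁ with $57.00/mo: n₂ = −ln(1 − r₁·B/P)/ln(1+r₁) ≈ 36.73 → 37 more payments.
Total paid = 48·$57.00 + $41.90 = $2,777.90; interest = $2,777.90 − $2,200.00 = $577.90.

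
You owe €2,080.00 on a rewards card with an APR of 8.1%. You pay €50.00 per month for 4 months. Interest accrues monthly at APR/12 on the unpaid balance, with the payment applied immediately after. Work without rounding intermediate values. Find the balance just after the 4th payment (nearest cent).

Monthly rate r = 8.1%/12 = 0.675% = 0.00675.
Each month: B ← B·(1+r) − €50.00.
Month 1: interest €14.04; balance after payment €2,044.04.
Month 2: interest €13.80; balance after payment €2,007.84.
Month 3: interest €13.55; balance after payment €1,971.39.
Month 4: interest €13.31; balance after payment €1,934.70.

€1,934.70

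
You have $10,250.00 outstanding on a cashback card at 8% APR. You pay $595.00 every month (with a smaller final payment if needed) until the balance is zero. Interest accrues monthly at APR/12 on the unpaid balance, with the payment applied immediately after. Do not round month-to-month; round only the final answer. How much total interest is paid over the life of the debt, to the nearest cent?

Monthly rate r = 8%/12 = 0.666667% = 0.00666667.
Payoff takes n = ⌈−ln(1 − rB₀/P)/ln(1+r)⌉ = ⌈18.360⌉ = 19 payments; the last is $214.63.
Total paid = 18·$595.00 + $214.63 = $10,924.63.
Total interest = total paid − principal = $10,924.63 − $10,250.00 = $674.63.

$674.63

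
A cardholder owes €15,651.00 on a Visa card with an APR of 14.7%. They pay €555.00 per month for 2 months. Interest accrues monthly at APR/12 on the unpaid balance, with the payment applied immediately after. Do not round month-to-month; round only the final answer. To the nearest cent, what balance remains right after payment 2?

€14,920.00

Monthly rate r = 14.7%/12 = 1.225% = 0.01225.
Each month: B ← B·(1+r) − €555.00.
Month 1: interest €191.72; balance after payment €15,287.72.
Month 2: interest €187.27; balance after payment €14,920.00.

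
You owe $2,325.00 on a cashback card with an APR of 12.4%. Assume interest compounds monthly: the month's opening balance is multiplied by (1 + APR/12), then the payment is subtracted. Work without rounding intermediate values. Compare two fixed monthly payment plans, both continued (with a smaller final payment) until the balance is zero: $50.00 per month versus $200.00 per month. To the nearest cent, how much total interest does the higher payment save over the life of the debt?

Monthly rate r = 12.4%/12 = 1.03333% = 0.0103333.
At $50.00/mo: n = ⌈−ln(1 − rB₀/P)/ln(1+r)⌉ = 64 payments (last $35.21); total interest = total paid − $2,325.00 = $860.21.
At $200.00/mo: 13 payments (last $89.97); total interest $164.97.
Interest saved = $860.21 − $164.97 = $695.24.

$695.24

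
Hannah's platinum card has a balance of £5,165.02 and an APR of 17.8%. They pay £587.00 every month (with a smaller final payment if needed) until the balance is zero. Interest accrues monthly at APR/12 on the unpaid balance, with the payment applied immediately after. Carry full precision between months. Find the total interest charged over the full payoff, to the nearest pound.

£412

Monthly rate r = 17.8%/12 = 1.48333% = 0.0148333.
Payoff takes n = ⌈−ln(1 − rB₀/P)/ln(1+r)⌉ = ⌈9.498⌉ = 10 payments; the last is £293.65.
Total paid = 9·£587.00 + £293.65 = £5,576.65.
Total interest = total paid − principal = £5,576.65 − £5,165.02 = £411.63.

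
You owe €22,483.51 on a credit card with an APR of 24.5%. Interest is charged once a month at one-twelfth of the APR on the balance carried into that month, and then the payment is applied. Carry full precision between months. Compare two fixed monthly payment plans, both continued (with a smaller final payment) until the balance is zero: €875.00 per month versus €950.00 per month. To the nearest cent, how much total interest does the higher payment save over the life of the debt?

€1,166.27

Monthly rate r = 24.5%/12 = 2.04167% = 0.0204167.
At €875.00/mo: n = ⌈−ln(1 − rB₀/P)/ln(1+r)⌉ = 37 payments (last €695.58); total interest = total paid − €22,483.51 = €9,712.07.
At €950.00/mo: 33 payments (last €629.31); total interest €8,545.80.
Interest saved = €9,712.07 − €8,545.80 = €1,166.27.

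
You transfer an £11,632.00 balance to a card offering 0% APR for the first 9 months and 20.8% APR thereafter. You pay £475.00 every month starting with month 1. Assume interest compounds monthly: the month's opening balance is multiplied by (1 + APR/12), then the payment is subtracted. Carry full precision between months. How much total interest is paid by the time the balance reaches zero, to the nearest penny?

£1,284.42

Promo months 1–9 at r₀ = 0%/12 = 0; months 10+ at r₁ = 20.8%/12 = 0.0173333.
After month 9 (no interest yet): B = £11,632.00 − 9·£475.00 = £7,357.00.
Then at r₁ with £475.00/mo: n₂ = −ln(1 − r₁·B/P)/ln(1+r₁) ≈ 18.19 → 19 more payments.
Total paid = 27·£475.00 + £91.42 = £12,916.42; interest = £12,916.42 − £11,632.00 = £1,284.42.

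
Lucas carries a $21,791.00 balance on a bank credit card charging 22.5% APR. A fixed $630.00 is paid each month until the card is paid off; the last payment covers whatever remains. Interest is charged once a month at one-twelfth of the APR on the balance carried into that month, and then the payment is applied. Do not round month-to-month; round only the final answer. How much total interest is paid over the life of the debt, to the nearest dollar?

$13,673

Monthly rate r = 22.5%/12 = 1.875% = 0.01875.
Payoff takes n = ⌈−ln(1 − rB₀/P)/ln(1+r)⌉ = ⌈56.290⌉ = 57 payments; the last is $183.88.
Total paid = 56·$630.00 + $183.88 = $35,463.88.
Total interest = total paid − principal = $35,463.88 − $21,791.00 = $13,672.88.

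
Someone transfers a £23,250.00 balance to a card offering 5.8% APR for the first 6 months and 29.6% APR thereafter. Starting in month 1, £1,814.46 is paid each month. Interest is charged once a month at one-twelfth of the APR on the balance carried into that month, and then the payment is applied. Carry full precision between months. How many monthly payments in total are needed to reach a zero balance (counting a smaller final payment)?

Promo months 1–6 at r₀ = 5.8%/12 = 0.00483333; months 7+ at r₁ = 29.6%/12 = 0.0246667.
After month 6: iterate B ← B·(1+r₀) − £1,814.46 for 6 months → £12,913.29.
Then at r₁ with £1,814.46/mo: n₂ = −ln(1 − r₁·B/P)/ln(1+r₁) ≈ 7.92 → 8 more payments.

14 payments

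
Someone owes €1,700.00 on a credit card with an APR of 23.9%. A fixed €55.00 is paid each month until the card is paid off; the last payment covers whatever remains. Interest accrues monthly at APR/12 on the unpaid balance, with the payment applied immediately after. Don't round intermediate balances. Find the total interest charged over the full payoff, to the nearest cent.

Monthly rate r = 23.9%/12 = 1.99167% = 0.0199167.
Payoff takes n = ⌈−ln(1 − rB₀/P)/ln(1+r)⌉ = ⌈48.481⌉ = 49 payments; the last is €26.58.
Total paid = 48·€55.00 + €26.58 = €2,666.58.
Total interest = total paid − principal = €2,666.58 − €1,700.00 = €966.58.

€966.58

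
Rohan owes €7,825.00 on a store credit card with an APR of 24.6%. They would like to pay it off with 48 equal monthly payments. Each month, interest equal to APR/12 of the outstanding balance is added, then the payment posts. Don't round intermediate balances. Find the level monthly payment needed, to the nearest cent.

Monthly rate r = 24.6%/12 = 2.05% = 0.0205.
Level-payment amortization: P = B₀·r / (1 − (1+r)^(−n)) = 7825.00·0.0205 / (1 − 1.0205^(−48)).
Denominator 1 − (1+r)^(−48) = 0.622449052.
P = 160.412 / 0.622449052 ≈ 257.71.

€257.71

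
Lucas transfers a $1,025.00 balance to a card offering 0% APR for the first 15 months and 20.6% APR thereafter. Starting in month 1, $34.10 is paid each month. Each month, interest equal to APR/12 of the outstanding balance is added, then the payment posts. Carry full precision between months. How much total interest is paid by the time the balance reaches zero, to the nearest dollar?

Promo months 1–15 at r₀ = 0%/12 = 0; months 16+ at r₁ = 20.6%/12 = 0.0171667.
After month 15 (no interest yet): B = $1,025.00 − 15·$34.10 = $513.50.
Then at r₁ with $34.10/mo: n₂ = −ln(1 − r₁·B/P)/ln(1+r₁) ≈ 17.57 → 18 more payments.
Total paid = 32·$34.10 + $19.57 = $1,110.77; interest = $1,110.77 − $1,025.00 = $85.77.

$86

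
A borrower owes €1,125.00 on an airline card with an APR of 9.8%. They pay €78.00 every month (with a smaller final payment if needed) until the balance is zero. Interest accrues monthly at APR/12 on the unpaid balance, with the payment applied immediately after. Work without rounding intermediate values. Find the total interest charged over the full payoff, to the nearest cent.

€76.92

Monthly rate r = 9.8%/12 = 0.816667% = 0.00816667.
Payoff takes n = ⌈−ln(1 − rB₀/P)/ln(1+r)⌉ = ⌈15.408⌉ = 16 payments; the last is €31.92.
Total paid = 15·€78.00 + €31.92 = €1,201.92.
Total interest = total paid − principal = €1,201.92 − €1,125.00 = €76.92.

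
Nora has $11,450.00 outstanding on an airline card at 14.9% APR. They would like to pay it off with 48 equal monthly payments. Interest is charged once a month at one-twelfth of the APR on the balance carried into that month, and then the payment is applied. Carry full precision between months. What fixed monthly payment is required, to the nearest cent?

Monthly rate r = 14.9%/12 = 1.24167% = 0.0124167.
Level-payment amortization: P = B₀·r / (1 − (1+r)^(−n)) = 11450.00·0.0124167 / (1 − 1.01242^(−48)).
Denominator 1 − (1+r)^(−48) = 0.446962894.
P = 142.171 / 0.446962894 ≈ 318.08.

$318.08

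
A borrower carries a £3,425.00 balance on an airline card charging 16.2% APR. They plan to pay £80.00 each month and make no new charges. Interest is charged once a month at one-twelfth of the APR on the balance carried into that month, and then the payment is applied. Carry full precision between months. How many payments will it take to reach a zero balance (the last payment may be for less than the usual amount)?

Monthly rate r = 16.2%/12 = 1.35% = 0.0135.
Recurrence: B ← B·(1+r) − £80.00.
Month 1: interest £46.24; balance after payment £3,391.24.
Month 2: interest £45.78; balance after payment £3,357.02.
Closed form: n = −ln(1 − rB₀/P)/ln(1+r) = −ln(0.42203)/ln(1.0135) ≈ 64.332, so the balance reaches zero during payment 65.

65 months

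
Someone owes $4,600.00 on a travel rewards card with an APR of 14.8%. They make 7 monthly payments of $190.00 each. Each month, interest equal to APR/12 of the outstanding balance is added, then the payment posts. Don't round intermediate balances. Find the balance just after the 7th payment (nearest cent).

Monthly rate r = 14.8%/12 = 1.23333% = 0.0123333.
Each month: B ← B·(1+r) − $190.00.
Month 1: interest $56.73; balance after payment $4,466.73.
Month 2: interest $55.09; balance after payment $4,331.82.
Month 3: interest $53.43; balance after payment $4,195.25.
Month 4: interest $51.74; balance after payment $4,056.99.
Month 5: interest $50.04; balance after payment $3,917.03.
Month 6: interest $48.31; balance after payment $3,775.34.
Month 7: interest $46.56; balance after payment $3,631.90.

$3,631.90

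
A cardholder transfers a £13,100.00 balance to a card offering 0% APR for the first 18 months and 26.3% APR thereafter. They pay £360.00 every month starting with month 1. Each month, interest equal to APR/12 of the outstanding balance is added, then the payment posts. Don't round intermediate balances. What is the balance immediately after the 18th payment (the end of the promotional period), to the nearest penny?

Promo months 1–18 at r₀ = 0%/12 = 0; months 19+ at r₁ = 26.3%/12 = 0.0219167.
After month 18 (no interest yet): B = £13,100.00 − 18·£360.00 = £6,620.00.

£6,620.00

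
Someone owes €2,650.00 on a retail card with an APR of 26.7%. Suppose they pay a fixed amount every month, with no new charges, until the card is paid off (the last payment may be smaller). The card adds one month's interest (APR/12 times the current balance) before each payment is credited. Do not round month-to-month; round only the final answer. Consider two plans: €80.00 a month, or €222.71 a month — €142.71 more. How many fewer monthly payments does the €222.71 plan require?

Monthly rate r = 26.7%/12 = 2.225% = 0.02225.
At €80.00/mo: n = ⌈−ln(1 − rB₀/P)/ln(1+r)⌉ = 61 payments (last €56.01); total interest = total paid − €2,650.00 = €2,206.01.
At €222.71/mo: 14 payments (last €217.30); total interest €462.53.
Payments saved = 61 − 14 = 47.

47 fewer payments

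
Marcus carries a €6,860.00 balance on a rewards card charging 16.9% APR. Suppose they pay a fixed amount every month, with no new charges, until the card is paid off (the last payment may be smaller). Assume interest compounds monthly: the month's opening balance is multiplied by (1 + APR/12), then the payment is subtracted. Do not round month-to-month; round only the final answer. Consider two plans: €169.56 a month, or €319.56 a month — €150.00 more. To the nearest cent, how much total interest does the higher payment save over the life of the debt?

Monthly rate r = 16.9%/12 = 1.40833% = 0.0140833.
At €169.56/mo: n = ⌈−ln(1 − rB₀/P)/ln(1+r)⌉ = 61 payments (last €53.00); total interest = total paid − €6,860.00 = €3,366.60.
At €319.56/mo: 26 payments (last €237.56); total interest €1,366.56.
Interest saved = €3,366.60 − €1,366.56 = €2,000.04.

€2,000.04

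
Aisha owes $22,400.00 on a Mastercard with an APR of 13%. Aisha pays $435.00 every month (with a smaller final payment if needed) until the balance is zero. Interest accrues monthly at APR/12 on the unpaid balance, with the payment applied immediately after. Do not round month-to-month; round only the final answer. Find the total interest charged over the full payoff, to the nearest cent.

Monthly rate r = 13%/12 = 1.08333% = 0.0108333.
Payoff takes n = ⌈−ln(1 − rB₀/P)/ln(1+r)⌉ = ⌈75.741⌉ = 76 payments; the last is $322.83.
Total paid = 75·$435.00 + $322.83 = $32,947.83.
Total interest = total paid − principal = $32,947.83 − $22,400.00 = $10,547.83.

$10,547.83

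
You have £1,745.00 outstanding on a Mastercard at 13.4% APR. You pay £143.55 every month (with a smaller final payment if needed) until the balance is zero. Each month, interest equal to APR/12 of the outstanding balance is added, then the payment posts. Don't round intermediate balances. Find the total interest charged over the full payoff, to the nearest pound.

£141

Monthly rate r = 13.4%/12 = 1.11667% = 0.0111667.
Payoff takes n = ⌈−ln(1 − rB₀/P)/ln(1+r)⌉ = ⌈13.137⌉ = 14 payments; the last is £19.77.
Total paid = 13·£143.55 + £19.77 = £1,885.92.
Total interest = total paid − principal = £1,885.92 − £1,745.00 = £140.92.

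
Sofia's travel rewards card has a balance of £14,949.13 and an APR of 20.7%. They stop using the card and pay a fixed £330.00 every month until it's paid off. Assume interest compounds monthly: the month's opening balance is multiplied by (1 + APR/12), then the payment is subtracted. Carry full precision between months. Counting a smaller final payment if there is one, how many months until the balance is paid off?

89 months

Monthly rate r = 20.7%/12 = 1.725% = 0.01725.
Recurrence: B ← B·(1+r) − £330.00.
Month 1: interest £257.87; balance after payment £14,877.00.
Month 2: interest £256.63; balance after payment £14,803.63.
Closed form: n = −ln(1 − rB₀/P)/ln(1+r) = −ln(0.21857)/ln(1.01725) ≈ 88.912, so the balance reaches zero during payment 89.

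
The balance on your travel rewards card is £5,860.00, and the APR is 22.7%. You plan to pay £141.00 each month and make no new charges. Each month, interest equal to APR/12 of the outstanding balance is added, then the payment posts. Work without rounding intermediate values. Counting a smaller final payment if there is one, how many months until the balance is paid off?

83 months

Monthly rate r = 22.7%/12 = 1.89167% = 0.0189167.
Recurrence: B ← B·(1+r) − £141.00.
Month 1: interest £110.85; balance after payment £5,829.85.
Month 2: interest £110.28; balance after payment £5,799.13.
Closed form: n = −ln(1 − rB₀/P)/ln(1+r) = −ln(0.21382)/ln(1.01892) ≈ 82.318, so the balance reaches zero during payment 83.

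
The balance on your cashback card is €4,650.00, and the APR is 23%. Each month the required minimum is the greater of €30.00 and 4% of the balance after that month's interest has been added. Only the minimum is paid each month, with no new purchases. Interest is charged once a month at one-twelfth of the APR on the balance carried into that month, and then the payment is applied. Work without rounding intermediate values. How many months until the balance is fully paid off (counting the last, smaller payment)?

Monthly rate r = 23%/12 = 1.91667% = 0.0191667.
While 4% of the post-interest balance exceeds €30.00, each month B ← (B·(1+r))·(1 − 0.04), i.e. B shrinks by the factor (1+r)·0.96 = 0.9784.
This holds for months 1–85. Entering month 86 the balance is €726.69; 4% of the post-interest balance is now below €30.00, so the flat €30.00 minimum applies from here.
From month 86 a fixed €30.00 at rate r clears €726.69 in 33 more payments. Total: 85 + 33 = 118 months.

118 months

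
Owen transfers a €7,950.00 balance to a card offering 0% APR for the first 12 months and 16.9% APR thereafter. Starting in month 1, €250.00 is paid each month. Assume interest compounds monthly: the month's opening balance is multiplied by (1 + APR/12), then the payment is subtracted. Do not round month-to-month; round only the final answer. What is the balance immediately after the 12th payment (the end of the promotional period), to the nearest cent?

€4,950.00

Promo months 1–12 at r₀ = 0%/12 = 0; months 13+ at r₁ = 16.9%/12 = 0.0140833.
After month 12 (no interest yet): B = €7,950.00 − 12·€250.00 = €4,950.00.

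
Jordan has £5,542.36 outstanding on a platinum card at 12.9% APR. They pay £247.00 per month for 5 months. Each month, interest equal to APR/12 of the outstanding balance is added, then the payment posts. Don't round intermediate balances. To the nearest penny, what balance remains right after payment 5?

£4,584.90

Monthly rate r = 12.9%/12 = 1.075% = 0.01075.
Each month: B ← B·(1+r) − £247.00.
Month 1: interest £59.58; balance after payment £5,354.94.
Month 2: interest £57.57; balance after payment £5,165.51.
Month 3: interest £55.53; balance after payment £4,974.04.
Month 4: interest £53.47; balance after payment £4,780.51.
Month 5: interest £51.39; balance after payment £4,584.90.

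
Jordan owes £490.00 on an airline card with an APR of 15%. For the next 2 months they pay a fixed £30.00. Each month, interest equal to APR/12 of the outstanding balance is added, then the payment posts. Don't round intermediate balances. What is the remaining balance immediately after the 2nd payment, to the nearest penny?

£441.95

Monthly rate r = 15%/12 = 1.25% = 0.0125.
Each month: B ← B·(1+r) − £30.00.
Month 1: interest £6.12; balance after payment £466.12.
Month 2: interest £5.83; balance after payment £441.95.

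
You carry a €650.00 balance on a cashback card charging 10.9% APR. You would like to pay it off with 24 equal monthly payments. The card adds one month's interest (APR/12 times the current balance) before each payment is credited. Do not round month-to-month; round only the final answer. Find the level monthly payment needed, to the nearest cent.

€30.26

Monthly rate r = 10.9%/12 = 0.908333% = 0.00908333.
Level-payment amortization: P = B₀·r / (1 − (1+r)^(−n)) = 650.00·0.00908333 / (1 − 1.00908^(−24)).
Denominator 1 − (1+r)^(−24) = 0.195082806.
P = 5.90417 / 0.195082806 ≈ 30.26.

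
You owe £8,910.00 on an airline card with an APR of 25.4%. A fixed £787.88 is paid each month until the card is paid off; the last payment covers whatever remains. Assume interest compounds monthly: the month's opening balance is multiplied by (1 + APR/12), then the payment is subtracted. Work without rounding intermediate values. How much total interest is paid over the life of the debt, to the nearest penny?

£1,382.34

Monthly rate r = 25.4%/12 = 2.11667% = 0.0211667.
Payoff takes n = ⌈−ln(1 − rB₀/P)/ln(1+r)⌉ = ⌈13.063⌉ = 14 payments; the last is £49.90.
Total paid = 13·£787.88 + £49.90 = £10,292.34.
Total interest = total paid − principal = £10,292.34 − £8,910.00 = £1,382.34.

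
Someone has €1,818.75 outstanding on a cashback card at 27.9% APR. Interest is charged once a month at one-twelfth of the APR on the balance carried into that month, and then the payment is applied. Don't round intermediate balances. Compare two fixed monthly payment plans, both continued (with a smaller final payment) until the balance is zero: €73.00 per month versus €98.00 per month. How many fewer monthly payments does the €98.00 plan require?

Monthly rate r = 27.9%/12 = 2.325% = 0.02325.
At €73.00/mo: n = ⌈−ln(1 − rB₀/P)/ln(1+r)⌉ = 38 payments (last €48.90); total interest = total paid − €1,818.75 = €931.15.
At €98.00/mo: 25 payments (last €56.23); total interest €589.48.
Payments saved = 38 − 25 = 13.

13 fewer payments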